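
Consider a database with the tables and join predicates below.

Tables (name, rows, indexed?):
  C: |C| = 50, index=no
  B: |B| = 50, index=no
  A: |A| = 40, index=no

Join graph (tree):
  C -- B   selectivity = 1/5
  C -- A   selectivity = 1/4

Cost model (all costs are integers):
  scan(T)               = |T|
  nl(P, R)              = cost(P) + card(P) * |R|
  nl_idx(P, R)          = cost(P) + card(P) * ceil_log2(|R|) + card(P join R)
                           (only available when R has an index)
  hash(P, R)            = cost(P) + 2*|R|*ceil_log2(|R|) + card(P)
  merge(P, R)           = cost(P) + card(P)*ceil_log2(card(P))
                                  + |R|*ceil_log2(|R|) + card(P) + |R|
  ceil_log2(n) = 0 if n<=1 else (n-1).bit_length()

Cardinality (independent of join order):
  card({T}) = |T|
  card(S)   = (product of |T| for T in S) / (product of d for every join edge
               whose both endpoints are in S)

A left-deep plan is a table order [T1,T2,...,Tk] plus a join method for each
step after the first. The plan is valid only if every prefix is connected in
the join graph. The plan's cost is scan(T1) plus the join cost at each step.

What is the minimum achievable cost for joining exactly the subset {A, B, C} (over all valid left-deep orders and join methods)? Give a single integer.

1680

Selinger DP over subsets of {A,B,C}:
  {C}: scan cost=50, card=50
  {B}: scan cost=50, card=50
  {A}: scan cost=40, card=40
  {BC}: card=500; try (C,hash)→700, (B,hash)→700, (C,merge)→750, (B,merge)→750, (C,nl)→2550, (B,nl)→2550; best=700 via (C,hash)
  {AC}: card=500; try (A,hash)→580, (C,merge)→670, (C,hash)→680, (A,merge)→680, (C,nl)→2040, (A,nl)→2050; best=580 via (A,hash)
  {ABC}: card=5000; try (B,hash)→1680, (A,hash)→1680, (B,merge)→5930, (A,merge)→5980, (A,nl)→20700, (B,nl)→25580; best=1680 via (B,hash)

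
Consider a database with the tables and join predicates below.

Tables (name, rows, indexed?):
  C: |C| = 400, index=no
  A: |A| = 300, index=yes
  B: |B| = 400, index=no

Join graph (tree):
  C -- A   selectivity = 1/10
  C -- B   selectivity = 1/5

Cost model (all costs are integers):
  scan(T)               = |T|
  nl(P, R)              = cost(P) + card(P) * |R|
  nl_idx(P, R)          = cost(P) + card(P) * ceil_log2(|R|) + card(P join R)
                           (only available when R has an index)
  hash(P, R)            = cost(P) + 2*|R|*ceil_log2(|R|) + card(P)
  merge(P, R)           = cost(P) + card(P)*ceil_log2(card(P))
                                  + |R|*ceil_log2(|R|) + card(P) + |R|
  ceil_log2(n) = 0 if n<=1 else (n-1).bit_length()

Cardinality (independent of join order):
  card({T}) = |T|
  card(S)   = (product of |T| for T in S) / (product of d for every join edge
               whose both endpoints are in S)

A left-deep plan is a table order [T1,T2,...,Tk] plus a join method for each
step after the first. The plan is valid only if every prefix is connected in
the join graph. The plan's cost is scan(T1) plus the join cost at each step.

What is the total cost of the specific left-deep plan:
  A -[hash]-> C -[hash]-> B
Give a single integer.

27000

step 1: scan A: cost=300, card=300
step 2: join C via hash
    card(P join C) = 300*400/(10) = 12000
    cost = 300 + 2*400*9 + 300 = 7800
step 3: join B via hash
    card(P join B) = 12000*400/(5) = 960000
    cost = 7800 + 2*400*9 + 12000 = 27000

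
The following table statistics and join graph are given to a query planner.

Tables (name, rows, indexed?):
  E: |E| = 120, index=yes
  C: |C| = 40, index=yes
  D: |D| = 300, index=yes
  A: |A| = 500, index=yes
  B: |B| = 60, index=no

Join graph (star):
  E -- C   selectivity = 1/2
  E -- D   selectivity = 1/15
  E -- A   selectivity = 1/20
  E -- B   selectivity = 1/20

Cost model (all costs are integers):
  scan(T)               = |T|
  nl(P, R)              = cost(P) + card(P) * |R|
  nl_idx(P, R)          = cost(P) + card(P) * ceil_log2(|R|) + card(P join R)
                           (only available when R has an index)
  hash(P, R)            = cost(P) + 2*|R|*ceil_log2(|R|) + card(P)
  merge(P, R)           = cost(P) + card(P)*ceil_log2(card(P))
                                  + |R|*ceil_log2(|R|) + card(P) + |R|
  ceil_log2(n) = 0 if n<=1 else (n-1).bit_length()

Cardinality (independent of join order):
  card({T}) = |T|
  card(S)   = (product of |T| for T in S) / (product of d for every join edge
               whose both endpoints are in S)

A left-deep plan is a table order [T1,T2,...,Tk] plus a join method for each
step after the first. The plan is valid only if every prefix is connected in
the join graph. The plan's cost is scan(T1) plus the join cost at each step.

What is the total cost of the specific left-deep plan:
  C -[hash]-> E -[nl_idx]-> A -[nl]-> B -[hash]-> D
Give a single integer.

step 1: scan C: cost=40, card=40
step 2: join E via hash
    card(P join E) = 40*120/(2) = 2400
    cost = 40 + 2*120*7 + 40 = 1760
step 3: join A via nl_idx
    card(P join A) = 2400*500/(20) = 60000
    cost = 1760 + 2400*9 + 60000 = 83360
step 4: join B via nl
    card(P join B) = 60000*60/(20) = 180000
    cost = 83360 + 60000*60 = 3683360
step 5: join D via hash
    card(P join D) = 180000*300/(15) = 3600000
    cost = 3683360 + 2*300*9 + 180000 = 3868760

3868760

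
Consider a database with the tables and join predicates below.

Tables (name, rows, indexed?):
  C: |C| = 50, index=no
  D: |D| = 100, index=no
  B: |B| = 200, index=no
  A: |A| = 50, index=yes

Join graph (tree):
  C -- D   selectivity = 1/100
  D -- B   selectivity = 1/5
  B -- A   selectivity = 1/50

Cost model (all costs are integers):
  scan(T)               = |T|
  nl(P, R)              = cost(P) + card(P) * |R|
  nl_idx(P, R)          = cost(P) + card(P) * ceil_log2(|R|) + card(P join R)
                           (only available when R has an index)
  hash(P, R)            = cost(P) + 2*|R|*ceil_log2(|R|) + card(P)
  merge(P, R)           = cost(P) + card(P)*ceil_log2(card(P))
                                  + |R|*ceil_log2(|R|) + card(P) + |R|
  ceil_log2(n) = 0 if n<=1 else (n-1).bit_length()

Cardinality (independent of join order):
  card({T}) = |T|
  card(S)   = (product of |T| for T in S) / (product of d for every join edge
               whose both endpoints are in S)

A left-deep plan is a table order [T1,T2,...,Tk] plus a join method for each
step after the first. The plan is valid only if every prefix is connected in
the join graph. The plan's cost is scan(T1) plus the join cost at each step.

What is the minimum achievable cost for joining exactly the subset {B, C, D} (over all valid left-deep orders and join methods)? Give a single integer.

2950

Selinger DP over subsets of {B,C,D}:
  {C}: scan cost=50, card=50
  {D}: scan cost=100, card=100
  {B}: scan cost=200, card=200
  {CD}: card=50; try (C,hash)→800, (D,merge)→1200, (C,merge)→1250, (D,hash)→1500, (D,nl)→5050, (C,nl)→5100; best=800 via (C,hash)
  {BD}: card=4000; try (D,hash)→1800, (B,merge)→2700, (D,merge)→2800, (B,hash)→3400, (B,nl)→20100, (D,nl)→20200; best=1800 via (D,hash)
  {BCD}: card=2000; try (B,merge)→2950, (B,hash)→4050, (C,hash)→6400, (B,nl)→10800, (C,merge)→54150, (C,nl)→201800; best=2950 via (B,merge)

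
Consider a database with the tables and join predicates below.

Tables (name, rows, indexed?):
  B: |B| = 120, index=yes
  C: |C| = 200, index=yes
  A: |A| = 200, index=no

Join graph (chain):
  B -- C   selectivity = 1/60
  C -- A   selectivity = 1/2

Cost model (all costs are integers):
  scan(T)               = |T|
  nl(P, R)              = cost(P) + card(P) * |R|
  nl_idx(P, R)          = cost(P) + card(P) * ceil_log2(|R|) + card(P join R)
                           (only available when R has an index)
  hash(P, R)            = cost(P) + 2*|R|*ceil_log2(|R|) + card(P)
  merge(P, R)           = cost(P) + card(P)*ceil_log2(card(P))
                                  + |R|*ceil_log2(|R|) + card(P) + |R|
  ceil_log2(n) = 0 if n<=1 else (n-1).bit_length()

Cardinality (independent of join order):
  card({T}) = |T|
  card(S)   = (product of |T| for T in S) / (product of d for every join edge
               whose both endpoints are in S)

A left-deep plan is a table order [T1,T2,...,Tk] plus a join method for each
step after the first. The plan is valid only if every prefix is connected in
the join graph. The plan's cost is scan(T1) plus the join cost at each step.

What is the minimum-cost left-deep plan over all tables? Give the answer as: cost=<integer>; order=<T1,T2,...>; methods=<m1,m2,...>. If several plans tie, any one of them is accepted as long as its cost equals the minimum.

Selinger DP (subsets sized 1..n):
  {B}: scan cost=120, card=120
  {C}: scan cost=200, card=200
  {A}: scan cost=200, card=200
  {BC}: card=400; try (C,nl_idx)→1480, (B,nl_idx)→2000, (B,hash)→2080, (C,merge)→2880, (B,merge)→2960, (C,hash)→3440 …(+2); best=1480 via (C,nl_idx)
  {AC}: card=20000; try (C,hash)→3600, (A,hash)→3600, (C,merge)→3800, (A,merge)→3800, (C,nl_idx)→21800, (C,nl)→40200 …(+1); best=3600 via (C,hash)
  {ABC}: card=40000; try (A,hash)→5080, (A,merge)→7280, (B,hash)→25280, (A,nl)→81480, (B,nl_idx)→183600, (B,merge)→324560 …(+1); best=5080 via (A,hash)

cost=5080; order=B,C,A; methods=nl_idx,hash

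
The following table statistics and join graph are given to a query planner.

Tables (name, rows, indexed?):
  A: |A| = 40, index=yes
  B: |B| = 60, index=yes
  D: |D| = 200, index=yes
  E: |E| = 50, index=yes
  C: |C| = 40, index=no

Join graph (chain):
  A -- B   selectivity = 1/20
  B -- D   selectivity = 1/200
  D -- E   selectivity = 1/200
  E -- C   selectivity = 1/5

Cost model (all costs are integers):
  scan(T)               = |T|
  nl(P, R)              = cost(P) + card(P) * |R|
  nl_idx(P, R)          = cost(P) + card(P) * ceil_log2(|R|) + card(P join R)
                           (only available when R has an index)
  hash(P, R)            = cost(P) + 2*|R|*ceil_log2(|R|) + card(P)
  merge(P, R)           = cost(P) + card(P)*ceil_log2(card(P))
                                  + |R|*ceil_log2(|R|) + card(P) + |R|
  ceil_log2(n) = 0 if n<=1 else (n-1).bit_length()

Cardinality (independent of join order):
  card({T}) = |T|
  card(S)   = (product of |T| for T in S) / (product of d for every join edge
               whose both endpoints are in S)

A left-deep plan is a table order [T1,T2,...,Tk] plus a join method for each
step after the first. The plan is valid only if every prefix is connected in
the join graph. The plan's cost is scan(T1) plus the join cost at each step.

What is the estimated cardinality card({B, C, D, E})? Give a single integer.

Tables in S: B(60), C(40), D(200), E(50)
Edges inside S: B-D(d=200), D-E(d=200), E-C(d=5)
numerator = 60 * 40 * 200 * 50 = 24000000
denominator = 200 * 200 * 5 = 200000
card(S) = 24000000 / 200000 = 120

120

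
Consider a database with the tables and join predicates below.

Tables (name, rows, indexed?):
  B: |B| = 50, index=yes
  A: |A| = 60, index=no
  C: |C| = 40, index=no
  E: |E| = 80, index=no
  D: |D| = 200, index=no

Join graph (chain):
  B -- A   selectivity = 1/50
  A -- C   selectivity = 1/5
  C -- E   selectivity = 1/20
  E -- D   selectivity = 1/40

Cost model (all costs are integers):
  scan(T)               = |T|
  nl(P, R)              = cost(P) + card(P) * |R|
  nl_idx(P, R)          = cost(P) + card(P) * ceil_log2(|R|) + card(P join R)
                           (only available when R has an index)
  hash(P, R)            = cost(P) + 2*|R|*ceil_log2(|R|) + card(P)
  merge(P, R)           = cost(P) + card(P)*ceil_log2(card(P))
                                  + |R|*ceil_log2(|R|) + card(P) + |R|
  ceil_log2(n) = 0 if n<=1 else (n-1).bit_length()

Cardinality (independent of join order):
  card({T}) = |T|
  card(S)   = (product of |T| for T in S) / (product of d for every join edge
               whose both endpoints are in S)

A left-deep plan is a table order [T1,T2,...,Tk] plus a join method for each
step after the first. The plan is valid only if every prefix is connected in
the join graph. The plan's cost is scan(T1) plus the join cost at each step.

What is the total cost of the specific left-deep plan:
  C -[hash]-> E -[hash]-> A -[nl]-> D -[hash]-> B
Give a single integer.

396280

step 1: scan C: cost=40, card=40
step 2: join E via hash
    card(P join E) = 40*80/(20) = 160
    cost = 40 + 2*80*7 + 40 = 1200
step 3: join A via hash
    card(P join A) = 160*60/(5) = 1920
    cost = 1200 + 2*60*6 + 160 = 2080
step 4: join D via nl
    card(P join D) = 1920*200/(40) = 9600
    cost = 2080 + 1920*200 = 386080
step 5: join B via hash
    card(P join B) = 9600*50/(50) = 9600
    cost = 386080 + 2*50*6 + 9600 = 396280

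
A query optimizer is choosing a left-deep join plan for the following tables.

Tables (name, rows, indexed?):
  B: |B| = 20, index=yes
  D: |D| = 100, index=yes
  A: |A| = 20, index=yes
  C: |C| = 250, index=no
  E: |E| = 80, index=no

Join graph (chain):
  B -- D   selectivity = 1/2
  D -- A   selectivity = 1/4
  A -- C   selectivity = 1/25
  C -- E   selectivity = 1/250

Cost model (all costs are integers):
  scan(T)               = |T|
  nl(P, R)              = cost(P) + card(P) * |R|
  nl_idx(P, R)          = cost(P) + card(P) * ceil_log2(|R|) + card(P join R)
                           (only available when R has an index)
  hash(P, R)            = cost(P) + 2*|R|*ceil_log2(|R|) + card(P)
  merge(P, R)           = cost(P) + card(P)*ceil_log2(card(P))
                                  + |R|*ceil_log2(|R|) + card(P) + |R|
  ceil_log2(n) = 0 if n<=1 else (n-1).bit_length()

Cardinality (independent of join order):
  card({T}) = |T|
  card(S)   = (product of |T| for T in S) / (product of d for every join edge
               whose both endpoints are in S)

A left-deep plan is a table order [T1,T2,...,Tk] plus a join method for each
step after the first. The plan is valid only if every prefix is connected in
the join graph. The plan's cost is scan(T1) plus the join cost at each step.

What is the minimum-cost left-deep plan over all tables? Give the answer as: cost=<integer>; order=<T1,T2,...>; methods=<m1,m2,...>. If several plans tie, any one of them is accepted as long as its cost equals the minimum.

Selinger DP (subsets sized 1..n):
  {B}: scan cost=20, card=20
  {D}: scan cost=100, card=100
  {A}: scan cost=20, card=20
  {C}: scan cost=250, card=250
  {E}: scan cost=80, card=80
  {BD}: card=1000; try (B,hash)→400, (D,merge)→940, (B,merge)→1020, (D,nl_idx)→1160, (D,hash)→1440, (B,nl_idx)→1600 …(+2); best=400 via (B,hash)
  {AD}: card=500; try (A,hash)→400, (D,nl_idx)→660, (D,merge)→940, (A,merge)→1020, (A,nl_idx)→1100, (D,hash)→1440 …(+2); best=400 via (A,hash)
  {AC}: card=200; try (A,hash)→700, (A,nl_idx)→1700, (C,merge)→2390, (A,merge)→2620, (C,hash)→4040, (C,nl)→5020 …(+1); best=700 via (A,hash)
  {CE}: card=80; try (E,hash)→1620, (C,merge)→2970, (E,merge)→3140, (C,hash)→4160, (C,nl)→20080, (E,nl)→20250; best=1620 via (E,hash)
  {ABD}: card=5000; try (B,hash)→1100, (A,hash)→1600, (B,merge)→5520, (B,nl_idx)→7900, (B,nl)→10400, (A,nl_idx)→10400 …(+2); best=1100 via (B,hash)
  {ACD}: card=5000; try (D,hash)→2300, (D,merge)→3300, (C,hash)→4900, (D,nl_idx)→7100, (C,merge)→7650, (D,nl)→20700 …(+1); best=2300 via (D,hash)
  {ACE}: card=64; try (A,hash)→1900, (E,hash)→2020, (A,nl_idx)→2084, (A,merge)→2380, (E,merge)→3140, (A,nl)→3220 …(+1); best=1900 via (A,hash)
  {ABCD}: card=50000; try (B,hash)→7500, (C,hash)→10100, (B,merge)→72420, (C,merge)→73350, (B,nl_idx)→77300, (B,nl)→102300 …(+1); best=7500 via (B,hash)
  {ACDE}: card=1600; try (D,merge)→3148, (D,hash)→3364, (D,nl_idx)→3948, (D,nl)→8300, (E,hash)→8420, (E,merge)→72940 …(+1); best=3148 via (D,merge)
  {ABCDE}: card=16000; try (B,hash)→4948, (B,merge)→22468, (B,nl_idx)→27148, (B,nl)→35148, (E,hash)→58620, (E,merge)→858140 …(+1); best=4948 via (B,hash)

cost=4948; order=C,E,A,D,B; methods=hash,hash,merge,hash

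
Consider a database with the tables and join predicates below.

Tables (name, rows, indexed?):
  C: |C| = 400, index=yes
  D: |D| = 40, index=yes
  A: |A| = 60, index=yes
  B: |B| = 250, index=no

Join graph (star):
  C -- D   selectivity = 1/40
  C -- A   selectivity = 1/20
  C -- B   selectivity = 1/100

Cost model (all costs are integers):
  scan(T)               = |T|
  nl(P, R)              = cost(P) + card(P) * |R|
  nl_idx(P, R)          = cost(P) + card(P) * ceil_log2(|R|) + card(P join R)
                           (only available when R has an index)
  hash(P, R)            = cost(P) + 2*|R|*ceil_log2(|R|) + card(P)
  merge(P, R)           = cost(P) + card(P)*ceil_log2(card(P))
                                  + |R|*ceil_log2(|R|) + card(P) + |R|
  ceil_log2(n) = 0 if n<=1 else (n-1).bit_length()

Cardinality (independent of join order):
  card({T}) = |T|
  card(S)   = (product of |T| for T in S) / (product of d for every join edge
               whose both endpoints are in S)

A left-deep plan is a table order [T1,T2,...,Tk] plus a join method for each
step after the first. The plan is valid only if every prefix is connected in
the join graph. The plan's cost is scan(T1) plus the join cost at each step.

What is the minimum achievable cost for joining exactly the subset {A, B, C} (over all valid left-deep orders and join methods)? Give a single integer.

5220

Selinger DP over subsets of {A,B,C}:
  {C}: scan cost=400, card=400
  {A}: scan cost=60, card=60
  {B}: scan cost=250, card=250
  {AC}: card=1200; try (A,hash)→1520, (C,nl_idx)→1800, (A,nl_idx)→4000, (C,merge)→4480, (A,merge)→4820, (C,hash)→7320 …(+2); best=1520 via (A,hash)
  {BC}: card=1000; try (C,nl_idx)→3500, (B,hash)→4800, (C,merge)→6500, (B,merge)→6650, (C,hash)→7700, (C,nl)→100250 …(+1); best=3500 via (C,nl_idx)
  {ABC}: card=3000; try (A,hash)→5220, (B,hash)→6720, (A,nl_idx)→12500, (A,merge)→14920, (B,merge)→18170, (A,nl)→63500 …(+1); best=5220 via (A,hash)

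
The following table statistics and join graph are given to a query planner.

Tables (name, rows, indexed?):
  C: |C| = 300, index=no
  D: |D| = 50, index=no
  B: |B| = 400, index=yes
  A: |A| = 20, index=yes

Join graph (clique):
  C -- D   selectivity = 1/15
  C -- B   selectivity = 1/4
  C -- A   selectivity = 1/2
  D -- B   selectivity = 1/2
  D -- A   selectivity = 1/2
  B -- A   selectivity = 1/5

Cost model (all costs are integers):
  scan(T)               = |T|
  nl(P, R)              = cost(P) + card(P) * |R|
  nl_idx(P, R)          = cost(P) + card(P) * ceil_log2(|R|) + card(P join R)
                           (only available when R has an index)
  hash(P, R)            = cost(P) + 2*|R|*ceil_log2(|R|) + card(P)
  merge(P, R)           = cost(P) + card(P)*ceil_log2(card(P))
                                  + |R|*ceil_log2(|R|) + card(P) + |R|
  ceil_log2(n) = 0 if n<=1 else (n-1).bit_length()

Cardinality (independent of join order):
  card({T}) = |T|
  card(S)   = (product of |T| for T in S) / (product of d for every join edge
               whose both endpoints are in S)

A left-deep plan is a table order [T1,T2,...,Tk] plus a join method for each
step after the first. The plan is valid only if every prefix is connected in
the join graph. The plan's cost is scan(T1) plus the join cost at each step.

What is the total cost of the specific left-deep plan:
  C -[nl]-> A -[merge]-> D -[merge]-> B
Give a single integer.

119650

step 1: scan C: cost=300, card=300
step 2: join A via nl
    card(P join A) = 300*20/(2) = 3000
    cost = 300 + 300*20 = 6300
step 3: join D via merge
    card(P join D) = 3000*50/(15*2) = 5000
    cost = 6300 + 3000*12 + 50*6 + 3000 + 50 = 45650
step 4: join B via merge
    card(P join B) = 5000*400/(4*2*5) = 50000
    cost = 45650 + 5000*13 + 400*9 + 5000 + 400 = 119650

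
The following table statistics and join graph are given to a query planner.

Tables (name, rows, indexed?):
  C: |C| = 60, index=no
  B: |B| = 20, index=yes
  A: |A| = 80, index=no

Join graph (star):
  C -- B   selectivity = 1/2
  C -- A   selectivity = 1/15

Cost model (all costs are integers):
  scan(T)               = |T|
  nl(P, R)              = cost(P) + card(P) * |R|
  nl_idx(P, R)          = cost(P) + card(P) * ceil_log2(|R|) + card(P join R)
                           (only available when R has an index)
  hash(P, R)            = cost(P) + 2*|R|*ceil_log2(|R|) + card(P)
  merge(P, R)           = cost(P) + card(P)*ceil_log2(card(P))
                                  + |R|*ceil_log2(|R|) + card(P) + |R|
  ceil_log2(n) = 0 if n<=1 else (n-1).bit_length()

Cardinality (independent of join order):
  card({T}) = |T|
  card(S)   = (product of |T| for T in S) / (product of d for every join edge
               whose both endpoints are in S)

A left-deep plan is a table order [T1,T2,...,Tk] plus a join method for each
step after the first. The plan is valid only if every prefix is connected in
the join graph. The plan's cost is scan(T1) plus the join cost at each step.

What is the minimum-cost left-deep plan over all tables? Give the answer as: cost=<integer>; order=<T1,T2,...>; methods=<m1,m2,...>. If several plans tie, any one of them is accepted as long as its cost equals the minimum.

Selinger DP (subsets sized 1..n):
  {C}: scan cost=60, card=60
  {B}: scan cost=20, card=20
  {A}: scan cost=80, card=80
  {BC}: card=600; try (B,hash)→320, (C,merge)→560, (B,merge)→600, (C,hash)→760, (B,nl_idx)→960, (C,nl)→1220 …(+1); best=320 via (B,hash)
  {AC}: card=320; try (C,hash)→880, (A,merge)→1120, (C,merge)→1140, (A,hash)→1240, (A,nl)→4860, (C,nl)→4880; best=880 via (C,hash)
  {ABC}: card=3200; try (B,hash)→1400, (A,hash)→2040, (B,merge)→4200, (B,nl_idx)→5680, (B,nl)→7280, (A,merge)→7560 …(+1); best=1400 via (B,hash)

cost=1400; order=A,C,B; methods=hash,hash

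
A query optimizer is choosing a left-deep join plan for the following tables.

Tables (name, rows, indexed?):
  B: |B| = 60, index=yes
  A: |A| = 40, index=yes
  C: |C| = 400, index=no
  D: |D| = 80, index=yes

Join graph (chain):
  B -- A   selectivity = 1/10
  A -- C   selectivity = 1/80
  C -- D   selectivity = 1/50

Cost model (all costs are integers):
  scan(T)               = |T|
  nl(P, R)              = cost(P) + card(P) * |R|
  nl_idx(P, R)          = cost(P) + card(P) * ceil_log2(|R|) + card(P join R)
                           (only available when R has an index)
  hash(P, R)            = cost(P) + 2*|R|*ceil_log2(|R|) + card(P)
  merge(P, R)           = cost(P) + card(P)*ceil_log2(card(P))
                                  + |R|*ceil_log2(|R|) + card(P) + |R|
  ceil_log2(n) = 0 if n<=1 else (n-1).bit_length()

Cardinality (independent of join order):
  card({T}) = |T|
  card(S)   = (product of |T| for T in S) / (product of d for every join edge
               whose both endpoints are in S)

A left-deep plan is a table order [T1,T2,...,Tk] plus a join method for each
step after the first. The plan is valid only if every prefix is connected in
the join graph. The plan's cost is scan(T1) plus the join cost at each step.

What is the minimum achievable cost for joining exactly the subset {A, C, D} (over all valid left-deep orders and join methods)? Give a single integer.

Selinger DP over subsets of {A,C,D}:
  {A}: scan cost=40, card=40
  {C}: scan cost=400, card=400
  {D}: scan cost=80, card=80
  {AC}: card=200; try (A,hash)→1280, (A,nl_idx)→3000, (C,merge)→4320, (A,merge)→4680, (C,hash)→7280, (C,nl)→16040 …(+1); best=1280 via (A,hash)
  {CD}: card=640; try (D,hash)→1920, (D,nl_idx)→3840, (C,merge)→4720, (D,merge)→5040, (C,hash)→7360, (C,nl)→32080 …(+1); best=1920 via (D,hash)
  {ACD}: card=320; try (D,hash)→2600, (D,nl_idx)→3000, (A,hash)→3040, (D,merge)→3720, (A,nl_idx)→6080, (A,merge)→9240 …(+2); best=2600 via (D,hash)

2600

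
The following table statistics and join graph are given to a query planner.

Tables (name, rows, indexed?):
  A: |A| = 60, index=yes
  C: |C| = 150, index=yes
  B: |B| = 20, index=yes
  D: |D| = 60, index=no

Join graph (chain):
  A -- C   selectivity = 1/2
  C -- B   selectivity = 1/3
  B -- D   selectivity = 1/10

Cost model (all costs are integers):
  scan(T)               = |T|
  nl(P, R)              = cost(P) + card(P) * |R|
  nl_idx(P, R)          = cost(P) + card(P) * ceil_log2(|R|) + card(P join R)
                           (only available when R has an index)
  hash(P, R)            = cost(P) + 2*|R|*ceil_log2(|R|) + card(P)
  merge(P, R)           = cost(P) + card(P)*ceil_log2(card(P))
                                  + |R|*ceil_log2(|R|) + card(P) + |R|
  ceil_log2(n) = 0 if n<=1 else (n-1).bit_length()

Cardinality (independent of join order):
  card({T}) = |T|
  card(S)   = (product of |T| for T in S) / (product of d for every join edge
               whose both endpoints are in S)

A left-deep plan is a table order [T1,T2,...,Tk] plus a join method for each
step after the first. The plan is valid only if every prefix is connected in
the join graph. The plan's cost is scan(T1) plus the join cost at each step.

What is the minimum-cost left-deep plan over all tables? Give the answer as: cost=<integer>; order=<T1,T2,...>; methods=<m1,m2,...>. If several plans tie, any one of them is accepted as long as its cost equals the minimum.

Selinger DP (subsets sized 1..n):
  {A}: scan cost=60, card=60
  {C}: scan cost=150, card=150
  {B}: scan cost=20, card=20
  {D}: scan cost=60, card=60
  {AC}: card=4500; try (A,hash)→1020, (C,merge)→1830, (A,merge)→1920, (C,hash)→2520, (C,nl_idx)→5040, (A,nl_idx)→5550 …(+2); best=1020 via (A,hash)
  {BC}: card=1000; try (B,hash)→500, (C,nl_idx)→1180, (C,merge)→1490, (B,merge)→1620, (B,nl_idx)→1900, (C,hash)→2440 …(+2); best=500 via (B,hash)
  {BD}: card=120; try (B,hash)→320, (B,nl_idx)→480, (D,merge)→560, (B,merge)→600, (D,hash)→760, (D,nl)→1220 …(+1); best=320 via (B,hash)
  {ABC}: card=30000; try (A,hash)→2220, (B,hash)→5720, (A,merge)→11920, (A,nl_idx)→36500, (B,nl_idx)→53520, (A,nl)→60500 …(+2); best=2220 via (A,hash)
  {BCD}: card=6000; try (D,hash)→2220, (C,merge)→2630, (C,hash)→2840, (C,nl_idx)→7280, (D,merge)→11920, (C,nl)→18320 …(+1); best=2220 via (D,hash)
  {ABCD}: card=180000; try (A,hash)→8940, (D,hash)→32940, (A,merge)→86640, (A,nl_idx)→218220, (A,nl)→362220, (D,merge)→482640 …(+1); best=8940 via (A,hash)

cost=8940; order=C,B,D,A; methods=hash,hash,hash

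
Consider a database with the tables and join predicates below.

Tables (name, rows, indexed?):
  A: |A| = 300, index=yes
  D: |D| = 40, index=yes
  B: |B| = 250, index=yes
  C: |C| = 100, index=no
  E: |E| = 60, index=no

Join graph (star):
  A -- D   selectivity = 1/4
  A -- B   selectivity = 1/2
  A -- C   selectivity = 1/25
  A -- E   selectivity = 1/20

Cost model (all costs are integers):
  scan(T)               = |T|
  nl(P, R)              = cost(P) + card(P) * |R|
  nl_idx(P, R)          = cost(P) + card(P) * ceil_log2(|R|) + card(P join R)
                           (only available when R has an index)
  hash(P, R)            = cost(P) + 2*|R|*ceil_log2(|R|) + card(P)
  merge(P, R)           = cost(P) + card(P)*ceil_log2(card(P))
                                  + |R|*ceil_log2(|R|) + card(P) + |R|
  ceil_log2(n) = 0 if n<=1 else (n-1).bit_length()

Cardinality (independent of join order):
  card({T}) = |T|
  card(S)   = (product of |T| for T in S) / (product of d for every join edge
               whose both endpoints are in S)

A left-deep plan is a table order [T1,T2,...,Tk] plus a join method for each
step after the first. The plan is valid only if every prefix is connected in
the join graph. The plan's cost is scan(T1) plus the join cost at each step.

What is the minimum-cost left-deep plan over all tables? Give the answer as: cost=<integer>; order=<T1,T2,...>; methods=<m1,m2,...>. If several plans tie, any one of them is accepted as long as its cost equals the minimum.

Selinger DP (subsets sized 1..n):
  {A}: scan cost=300, card=300
  {D}: scan cost=40, card=40
  {B}: scan cost=250, card=250
  {C}: scan cost=100, card=100
  {E}: scan cost=60, card=60
  {AD}: card=3000; try (D,hash)→1080, (A,merge)→3320, (A,nl_idx)→3400, (D,merge)→3580, (D,nl_idx)→5100, (A,hash)→5480 …(+2); best=1080 via (D,hash)
  {AB}: card=37500; try (B,hash)→4600, (A,merge)→5500, (B,merge)→5550, (A,hash)→5900, (A,nl_idx)→40000, (B,nl_idx)→40200 …(+2); best=4600 via (B,hash)
  {AC}: card=1200; try (C,hash)→2000, (A,nl_idx)→2200, (A,merge)→3900, (C,merge)→4100, (A,hash)→5600, (A,nl)→30100 …(+1); best=2000 via (C,hash)
  {AE}: card=900; try (E,hash)→1320, (A,nl_idx)→1500, (A,merge)→3480, (E,merge)→3720, (A,hash)→5520, (A,nl)→18060 …(+1); best=1320 via (E,hash)
  {ABD}: card=375000; try (B,hash)→8080, (B,merge)→42330, (D,hash)→42580, (B,nl_idx)→400080, (D,nl_idx)→604600, (D,merge)→642380 …(+2); best=8080 via (B,hash)
  {ACD}: card=12000; try (D,hash)→3680, (C,hash)→5480, (D,merge)→16680, (D,nl_idx)→21200, (C,merge)→40880, (D,nl)→50000 …(+1); best=3680 via (D,hash)
  {ADE}: card=9000; try (D,hash)→2700, (E,hash)→4800, (D,merge)→11500, (D,nl_idx)→15720, (D,nl)→37320, (E,merge)→40500 …(+1); best=2700 via (D,hash)
  {ABC}: card=150000; try (B,hash)→7200, (B,merge)→18650, (C,hash)→43500, (B,nl_idx)→161600, (B,nl)→302000, (C,merge)→642900 …(+1); best=7200 via (B,hash)
  {ABE}: card=112500; try (B,hash)→6220, (B,merge)→13470, (E,hash)→42820, (B,nl_idx)→121020, (B,nl)→226320, (E,merge)→642520 …(+1); best=6220 via (B,hash)
  {ACE}: card=3600; try (C,hash)→3620, (E,hash)→3920, (C,merge)→12020, (E,merge)→16820, (E,nl)→74000, (C,nl)→91320; best=3620 via (C,hash)
  {ABCD}: card=1500000; try (B,hash)→19680, (D,hash)→157680, (B,merge)→185930, (C,hash)→384480, (B,nl_idx)→1599680, (D,nl_idx)→2407200 …(+5); best=19680 via (B,hash)
  {ABDE}: card=1125000; try (B,hash)→15700, (D,hash)→119200, (B,merge)→139950, (E,hash)→383800, (B,nl_idx)→1199700, (D,nl_idx)→1806220 …(+5); best=15700 via (B,hash)
  {ACDE}: card=36000; try (D,hash)→7700, (C,hash)→13100, (E,hash)→16400, (D,merge)→50700, (D,nl_idx)→61220, (C,merge)→138500 …(+4); best=7700 via (D,hash)
  {ABCE}: card=450000; try (B,hash)→11220, (B,merge)→52670, (C,hash)→120120, (E,hash)→157920, (B,nl_idx)→482420, (B,nl)→903620 …(+4); best=11220 via (B,hash)
  {ABCDE}: card=4500000; try (B,hash)→47700, (D,hash)→461700, (B,merge)→621950, (C,hash)→1142100, (E,hash)→1520400, (B,nl_idx)→4795700 …(+8); best=47700 via (B,hash)

cost=47700; order=A,E,C,D,B; methods=hash,hash,hash,hash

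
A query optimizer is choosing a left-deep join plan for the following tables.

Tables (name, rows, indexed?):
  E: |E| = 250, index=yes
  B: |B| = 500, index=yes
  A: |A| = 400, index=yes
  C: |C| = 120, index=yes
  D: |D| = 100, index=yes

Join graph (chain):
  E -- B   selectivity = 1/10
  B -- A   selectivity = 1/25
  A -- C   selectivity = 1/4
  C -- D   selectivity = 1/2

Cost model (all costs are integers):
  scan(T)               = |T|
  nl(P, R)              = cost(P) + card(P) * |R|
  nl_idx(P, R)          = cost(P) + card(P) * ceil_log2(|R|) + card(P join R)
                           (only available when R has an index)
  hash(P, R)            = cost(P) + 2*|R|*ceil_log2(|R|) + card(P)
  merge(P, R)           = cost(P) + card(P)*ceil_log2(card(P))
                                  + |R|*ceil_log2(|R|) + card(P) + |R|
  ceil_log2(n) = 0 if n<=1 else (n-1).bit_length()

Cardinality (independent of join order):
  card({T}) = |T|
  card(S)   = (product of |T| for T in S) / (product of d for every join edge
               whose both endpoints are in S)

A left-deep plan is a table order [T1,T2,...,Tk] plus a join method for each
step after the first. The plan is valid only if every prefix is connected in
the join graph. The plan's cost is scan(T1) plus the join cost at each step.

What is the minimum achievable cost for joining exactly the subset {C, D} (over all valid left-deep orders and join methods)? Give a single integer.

Selinger DP over subsets of {C,D}:
  {C}: scan cost=120, card=120
  {D}: scan cost=100, card=100
  {CD}: card=6000; try (D,hash)→1640, (C,merge)→1860, (D,merge)→1880, (C,hash)→1880, (C,nl_idx)→6800, (D,nl_idx)→6960 …(+2); best=1640 via (D,hash)

1640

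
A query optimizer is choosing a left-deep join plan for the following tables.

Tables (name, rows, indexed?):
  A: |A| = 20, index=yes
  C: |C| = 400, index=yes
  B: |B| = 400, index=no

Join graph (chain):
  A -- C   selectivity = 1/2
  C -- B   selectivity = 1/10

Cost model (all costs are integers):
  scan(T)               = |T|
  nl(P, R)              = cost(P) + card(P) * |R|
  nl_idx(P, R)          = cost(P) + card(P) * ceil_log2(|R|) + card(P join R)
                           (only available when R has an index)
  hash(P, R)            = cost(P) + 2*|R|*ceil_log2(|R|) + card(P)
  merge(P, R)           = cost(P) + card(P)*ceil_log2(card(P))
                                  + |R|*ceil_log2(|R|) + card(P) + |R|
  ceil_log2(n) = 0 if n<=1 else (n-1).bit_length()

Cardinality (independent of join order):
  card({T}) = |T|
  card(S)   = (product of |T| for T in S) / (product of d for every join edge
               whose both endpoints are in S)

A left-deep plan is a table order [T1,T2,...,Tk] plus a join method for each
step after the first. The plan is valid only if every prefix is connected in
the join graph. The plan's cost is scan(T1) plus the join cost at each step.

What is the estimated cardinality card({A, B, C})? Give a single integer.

Tables in S: A(20), B(400), C(400)
Edges inside S: A-C(d=2), C-B(d=10)
numerator = 20 * 400 * 400 = 3200000
denominator = 2 * 10 = 20
card(S) = 3200000 / 20 = 160000

160000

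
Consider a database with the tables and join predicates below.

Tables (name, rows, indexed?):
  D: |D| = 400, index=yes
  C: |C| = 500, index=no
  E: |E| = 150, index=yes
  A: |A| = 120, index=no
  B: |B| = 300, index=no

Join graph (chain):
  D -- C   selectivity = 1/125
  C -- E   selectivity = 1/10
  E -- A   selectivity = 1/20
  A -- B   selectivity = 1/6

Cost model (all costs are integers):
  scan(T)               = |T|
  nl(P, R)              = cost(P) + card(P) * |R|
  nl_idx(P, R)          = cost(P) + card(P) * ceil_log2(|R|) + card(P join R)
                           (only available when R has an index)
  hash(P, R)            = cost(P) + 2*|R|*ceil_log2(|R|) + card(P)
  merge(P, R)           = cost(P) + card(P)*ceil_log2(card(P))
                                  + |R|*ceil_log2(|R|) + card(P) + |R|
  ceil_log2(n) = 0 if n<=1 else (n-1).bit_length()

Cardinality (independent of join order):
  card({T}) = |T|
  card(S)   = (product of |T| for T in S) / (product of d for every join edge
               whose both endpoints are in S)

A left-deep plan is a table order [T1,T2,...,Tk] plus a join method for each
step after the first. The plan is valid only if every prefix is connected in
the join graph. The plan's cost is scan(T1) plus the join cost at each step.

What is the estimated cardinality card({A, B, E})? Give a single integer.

Tables in S: A(120), B(300), E(150)
Edges inside S: E-A(d=20), A-B(d=6)
numerator = 120 * 300 * 150 = 5400000
denominator = 20 * 6 = 120
card(S) = 5400000 / 120 = 45000

45000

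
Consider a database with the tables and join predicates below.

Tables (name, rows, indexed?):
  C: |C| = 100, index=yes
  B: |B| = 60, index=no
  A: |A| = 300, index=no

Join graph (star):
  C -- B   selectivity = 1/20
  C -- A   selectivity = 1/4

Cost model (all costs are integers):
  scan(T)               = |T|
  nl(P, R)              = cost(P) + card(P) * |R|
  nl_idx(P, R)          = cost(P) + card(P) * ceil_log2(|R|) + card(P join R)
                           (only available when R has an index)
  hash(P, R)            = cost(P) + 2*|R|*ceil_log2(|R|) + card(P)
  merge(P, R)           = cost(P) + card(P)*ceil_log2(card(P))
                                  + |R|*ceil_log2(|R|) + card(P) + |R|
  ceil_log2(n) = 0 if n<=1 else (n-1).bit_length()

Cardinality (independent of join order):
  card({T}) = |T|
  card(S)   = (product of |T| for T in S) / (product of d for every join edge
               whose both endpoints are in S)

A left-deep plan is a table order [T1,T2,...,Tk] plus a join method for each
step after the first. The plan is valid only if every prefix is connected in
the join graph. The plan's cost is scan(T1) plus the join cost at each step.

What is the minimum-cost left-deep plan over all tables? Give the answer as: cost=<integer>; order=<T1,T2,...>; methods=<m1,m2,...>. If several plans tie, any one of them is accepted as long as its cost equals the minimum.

Selinger DP (subsets sized 1..n):
  {C}: scan cost=100, card=100
  {B}: scan cost=60, card=60
  {A}: scan cost=300, card=300
  {BC}: card=300; try (C,nl_idx)→780, (B,hash)→920, (C,merge)→1280, (B,merge)→1320, (C,hash)→1520, (C,nl)→6060 …(+1); best=780 via (C,nl_idx)
  {AC}: card=7500; try (C,hash)→2000, (A,merge)→3900, (C,merge)→4100, (A,hash)→5600, (C,nl_idx)→9900, (A,nl)→30100 …(+1); best=2000 via (C,hash)
  {ABC}: card=22500; try (A,hash)→6480, (A,merge)→6780, (B,hash)→10220, (A,nl)→90780, (B,merge)→107420, (B,nl)→452000; best=6480 via (A,hash)

cost=6480; order=B,C,A; methods=nl_idx,hash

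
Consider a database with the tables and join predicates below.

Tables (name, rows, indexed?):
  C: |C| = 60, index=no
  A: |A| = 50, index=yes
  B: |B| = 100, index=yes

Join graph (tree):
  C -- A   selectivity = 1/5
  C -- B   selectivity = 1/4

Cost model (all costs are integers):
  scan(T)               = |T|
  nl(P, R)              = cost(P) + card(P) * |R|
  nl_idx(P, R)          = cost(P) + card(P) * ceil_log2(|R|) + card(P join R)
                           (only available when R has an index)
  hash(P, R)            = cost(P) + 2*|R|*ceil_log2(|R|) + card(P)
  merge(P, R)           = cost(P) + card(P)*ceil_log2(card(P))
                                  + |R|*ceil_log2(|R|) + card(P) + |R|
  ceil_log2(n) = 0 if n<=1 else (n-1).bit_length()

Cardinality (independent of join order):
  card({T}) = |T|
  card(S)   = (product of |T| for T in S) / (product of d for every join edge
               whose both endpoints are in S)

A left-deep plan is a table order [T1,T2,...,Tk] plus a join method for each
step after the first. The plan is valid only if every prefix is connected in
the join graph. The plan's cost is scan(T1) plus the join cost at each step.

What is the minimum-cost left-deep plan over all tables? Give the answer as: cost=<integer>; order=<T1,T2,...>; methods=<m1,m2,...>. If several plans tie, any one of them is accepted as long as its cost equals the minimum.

cost=2720; order=C,A,B; methods=hash,hash

Selinger DP (subsets sized 1..n):
  {C}: scan cost=60, card=60
  {A}: scan cost=50, card=50
  {B}: scan cost=100, card=100
  {AC}: card=600; try (A,hash)→720, (C,hash)→820, (C,merge)→820, (A,merge)→830, (A,nl_idx)→1020, (C,nl)→3050 …(+1); best=720 via (A,hash)
  {BC}: card=1500; try (C,hash)→920, (B,merge)→1280, (C,merge)→1320, (B,hash)→1520, (B,nl_idx)→1980, (B,nl)→6060 …(+1); best=920 via (C,hash)
  {ABC}: card=15000; try (B,hash)→2720, (A,hash)→3020, (B,merge)→8120, (A,merge)→19270, (B,nl_idx)→19920, (A,nl_idx)→24920 …(+2); best=2720 via (B,hash)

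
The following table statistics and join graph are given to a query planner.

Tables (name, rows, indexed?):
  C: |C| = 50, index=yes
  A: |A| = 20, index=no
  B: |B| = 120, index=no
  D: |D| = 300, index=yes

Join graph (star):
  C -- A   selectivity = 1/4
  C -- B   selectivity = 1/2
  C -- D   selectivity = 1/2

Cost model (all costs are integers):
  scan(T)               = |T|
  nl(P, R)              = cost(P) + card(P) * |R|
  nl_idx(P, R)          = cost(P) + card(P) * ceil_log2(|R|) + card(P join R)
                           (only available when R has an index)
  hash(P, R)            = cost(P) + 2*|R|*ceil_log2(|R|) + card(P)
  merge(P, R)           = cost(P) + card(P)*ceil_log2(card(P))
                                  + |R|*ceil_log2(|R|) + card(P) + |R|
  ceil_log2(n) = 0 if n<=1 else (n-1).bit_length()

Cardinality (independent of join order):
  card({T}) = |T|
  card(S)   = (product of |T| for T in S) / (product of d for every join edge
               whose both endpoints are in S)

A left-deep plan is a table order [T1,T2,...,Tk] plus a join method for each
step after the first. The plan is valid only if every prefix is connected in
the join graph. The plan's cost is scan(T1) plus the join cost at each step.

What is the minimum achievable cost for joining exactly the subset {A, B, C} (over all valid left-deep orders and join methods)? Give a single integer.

Selinger DP over subsets of {A,B,C}:
  {C}: scan cost=50, card=50
  {A}: scan cost=20, card=20
  {B}: scan cost=120, card=120
  {AC}: card=250; try (A,hash)→300, (C,nl_idx)→390, (C,merge)→490, (A,merge)→520, (C,hash)→640, (C,nl)→1020 …(+1); best=300 via (A,hash)
  {BC}: card=3000; try (C,hash)→840, (B,merge)→1360, (C,merge)→1430, (B,hash)→1780, (C,nl_idx)→3840, (B,nl)→6050 …(+1); best=840 via (C,hash)
  {ABC}: card=15000; try (B,hash)→2230, (B,merge)→3510, (A,hash)→4040, (B,nl)→30300, (A,merge)→39960, (A,nl)→60840; best=2230 via (B,hash)

2230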